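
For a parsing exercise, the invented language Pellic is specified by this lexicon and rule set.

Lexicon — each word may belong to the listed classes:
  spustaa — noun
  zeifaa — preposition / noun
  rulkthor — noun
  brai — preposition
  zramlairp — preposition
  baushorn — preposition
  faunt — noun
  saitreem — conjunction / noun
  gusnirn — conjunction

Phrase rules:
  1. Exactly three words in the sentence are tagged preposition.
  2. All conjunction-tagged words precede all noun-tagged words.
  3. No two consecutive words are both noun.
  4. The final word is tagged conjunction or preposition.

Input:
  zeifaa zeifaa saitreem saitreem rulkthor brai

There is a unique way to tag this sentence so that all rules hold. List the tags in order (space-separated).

preposition preposition conjunction conjunction noun preposition

Candidates per position — 1:zeifaa {preposition,noun}; 2:zeifaa {preposition,noun}; 3:saitreem {conjunction,noun}; 4:saitreem {conjunction,noun}; 5:rulkthor {noun}; 6:brai {preposition}.
Position 1: noun is ruled out by rule 1; that leaves preposition.
Position 2: noun is ruled out by rule 1; that leaves preposition.
Position 4: noun is ruled out by rule 3; that leaves conjunction.
Position 3: noun is ruled out by rule 2; that leaves conjunction.
The unique satisfying tagging is: preposition preposition conjunction conjunction noun preposition.
Rule-by-rule: rule 1 ok; rule 2 ok; rule 3 ok; rule 4 ok.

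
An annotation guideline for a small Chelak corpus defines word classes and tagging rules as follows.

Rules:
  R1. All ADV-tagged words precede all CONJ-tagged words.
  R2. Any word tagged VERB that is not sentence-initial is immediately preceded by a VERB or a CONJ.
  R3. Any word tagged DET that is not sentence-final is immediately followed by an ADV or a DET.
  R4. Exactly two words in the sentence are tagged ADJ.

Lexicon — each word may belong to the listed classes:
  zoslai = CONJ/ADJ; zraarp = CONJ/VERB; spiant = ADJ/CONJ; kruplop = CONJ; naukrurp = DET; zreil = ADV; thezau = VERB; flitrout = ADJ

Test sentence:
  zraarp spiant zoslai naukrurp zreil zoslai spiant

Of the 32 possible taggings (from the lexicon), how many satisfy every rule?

1

Candidates per position — 1:zraarp {CONJ,VERB}; 2:spiant {ADJ,CONJ}; 3:zoslai {CONJ,ADJ}; 4:naukrurp {DET}; 5:zreil {ADV}; 6:zoslai {CONJ,ADJ}; 7:spiant {ADJ,CONJ}.
There are 32 candidate sequences in total.
The sequences that satisfy every rule: VERB ADJ ADJ DET ADV CONJ CONJ.
Count = 1.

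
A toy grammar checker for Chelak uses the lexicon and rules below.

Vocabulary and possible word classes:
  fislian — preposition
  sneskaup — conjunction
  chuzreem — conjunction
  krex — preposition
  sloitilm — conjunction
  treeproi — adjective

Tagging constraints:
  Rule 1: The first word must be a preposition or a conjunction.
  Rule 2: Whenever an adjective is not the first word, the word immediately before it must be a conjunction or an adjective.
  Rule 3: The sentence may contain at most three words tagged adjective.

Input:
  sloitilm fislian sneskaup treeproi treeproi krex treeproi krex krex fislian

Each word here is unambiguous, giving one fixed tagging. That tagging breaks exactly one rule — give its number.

Fixed tagging: conjunction preposition conjunction adjective adjective preposition adjective preposition preposition preposition.
Rule check: R1 ✓, R2 ✗, R3 ✓.
Only rule 2 fails.

2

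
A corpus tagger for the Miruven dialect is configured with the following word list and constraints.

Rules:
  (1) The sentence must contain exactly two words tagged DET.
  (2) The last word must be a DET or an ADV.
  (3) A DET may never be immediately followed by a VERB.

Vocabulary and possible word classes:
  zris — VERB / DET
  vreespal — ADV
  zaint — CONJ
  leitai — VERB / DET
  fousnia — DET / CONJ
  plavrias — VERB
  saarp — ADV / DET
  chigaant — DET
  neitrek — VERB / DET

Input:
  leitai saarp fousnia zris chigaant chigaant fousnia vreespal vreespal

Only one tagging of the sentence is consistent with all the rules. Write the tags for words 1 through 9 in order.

Candidates per position — 1:leitai {VERB,DET}; 2:saarp {ADV,DET}; 3:fousnia {DET,CONJ}; 4:zris {VERB,DET}; 5:chigaant {DET}; 6:chigaant {DET}; 7:fousnia {DET,CONJ}; 8:vreespal {ADV}; 9:vreespal {ADV}.
Position 1: tagging it DET would leave rule 1 unsatisfiable, so it must be VERB.
Position 2: tagging it DET would leave rule 1 unsatisfiable, so it must be ADV.
Position 3: tagging it DET would leave rule 1 unsatisfiable, so it must be CONJ.
Position 4: tagging it DET would leave rule 1 unsatisfiable, so it must be VERB.
Position 7: tagging it DET would leave rule 1 unsatisfiable, so it must be CONJ.
That leaves exactly one tagging: VERB ADV CONJ VERB DET DET CONJ ADV ADV.
Rule-by-rule: rule 1 holds; rule 2 holds; rule 3 holds.

VERB ADV CONJ VERB DET DET CONJ ADV ADV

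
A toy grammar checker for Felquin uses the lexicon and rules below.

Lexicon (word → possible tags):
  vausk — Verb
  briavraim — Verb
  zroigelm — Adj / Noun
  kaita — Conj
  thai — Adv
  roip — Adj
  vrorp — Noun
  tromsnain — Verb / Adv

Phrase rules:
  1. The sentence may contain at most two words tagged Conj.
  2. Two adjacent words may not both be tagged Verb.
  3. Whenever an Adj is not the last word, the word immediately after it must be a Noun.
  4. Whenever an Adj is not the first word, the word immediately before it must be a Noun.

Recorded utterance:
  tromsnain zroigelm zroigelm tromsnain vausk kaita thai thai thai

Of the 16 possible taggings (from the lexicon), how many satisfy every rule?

2

Candidates per position — 1:tromsnain {Verb,Adv}; 2:zroigelm {Adj,Noun}; 3:zroigelm {Adj,Noun}; 4:tromsnain {Verb,Adv}; 5:vausk {Verb}; 6:kaita {Conj}; 7:thai {Adv}; 8:thai {Adv}; 9:thai {Adv}.
There are 16 candidate sequences in total.
The sequences that satisfy every rule: Verb Noun Noun Adv Verb Conj Adv Adv Adv; Adv Noun Noun Adv Verb Conj Adv Adv Adv.
Count = 2.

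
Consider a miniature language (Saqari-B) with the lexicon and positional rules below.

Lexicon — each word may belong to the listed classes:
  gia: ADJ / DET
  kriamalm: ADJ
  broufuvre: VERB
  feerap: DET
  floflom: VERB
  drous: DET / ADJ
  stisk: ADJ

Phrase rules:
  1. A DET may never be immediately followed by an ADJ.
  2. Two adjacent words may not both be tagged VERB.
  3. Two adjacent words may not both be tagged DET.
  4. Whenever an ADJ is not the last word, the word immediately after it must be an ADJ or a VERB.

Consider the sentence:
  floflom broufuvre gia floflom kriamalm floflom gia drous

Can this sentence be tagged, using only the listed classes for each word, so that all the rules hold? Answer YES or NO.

Candidates per position — 1:floflom {VERB}; 2:broufuvre {VERB}; 3:gia {ADJ,DET}; 4:floflom {VERB}; 5:kriamalm {ADJ}; 6:floflom {VERB}; 7:gia {ADJ,DET}; 8:drous {DET,ADJ}.
Rule 2 cannot be satisfied by any choice of tags from the lexicon.
So there is no consistent tagging.

NO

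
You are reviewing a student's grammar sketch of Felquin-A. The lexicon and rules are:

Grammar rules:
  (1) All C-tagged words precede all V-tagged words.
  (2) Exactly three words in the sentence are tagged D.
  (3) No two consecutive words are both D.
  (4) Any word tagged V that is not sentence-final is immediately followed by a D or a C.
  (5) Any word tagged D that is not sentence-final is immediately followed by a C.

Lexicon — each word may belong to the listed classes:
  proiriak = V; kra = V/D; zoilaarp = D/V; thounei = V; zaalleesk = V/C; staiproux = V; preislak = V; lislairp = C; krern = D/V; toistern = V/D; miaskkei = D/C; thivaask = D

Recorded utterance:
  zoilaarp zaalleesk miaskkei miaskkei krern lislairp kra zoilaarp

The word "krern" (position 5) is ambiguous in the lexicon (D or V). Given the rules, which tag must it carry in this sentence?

Candidates per position — 1:zoilaarp {D,V}; 2:zaalleesk {V,C}; 3:miaskkei {D,C}; 4:miaskkei {D,C}; 5:krern {D,V}; 6:lislairp {C}; 7:kra {V,D}; 8:zoilaarp {D,V}.
Word 1 cannot be V — rule 1 would then fail for every completion. It is D.
Word 2 cannot be V — rule 1 would then fail for every completion. It is C.
Word 4 cannot be D — rule 5 would then fail for every completion. It is C.
Word 5 cannot be V — rule 1 would then fail for every completion. It is D.
Word 7 cannot be D — rule 5 would then fail for every completion. It is V.
Word 8 cannot be V — rule 4 would then fail for every completion. It is D.
Word 3 cannot be D — rule 2 would then fail for every completion. It is C.
The only consistent sequence is: D C C C D C V D.
Verifying each rule — rule 1 ok; rule 2 ok; rule 3 ok; rule 4 ok; rule 5 ok.

D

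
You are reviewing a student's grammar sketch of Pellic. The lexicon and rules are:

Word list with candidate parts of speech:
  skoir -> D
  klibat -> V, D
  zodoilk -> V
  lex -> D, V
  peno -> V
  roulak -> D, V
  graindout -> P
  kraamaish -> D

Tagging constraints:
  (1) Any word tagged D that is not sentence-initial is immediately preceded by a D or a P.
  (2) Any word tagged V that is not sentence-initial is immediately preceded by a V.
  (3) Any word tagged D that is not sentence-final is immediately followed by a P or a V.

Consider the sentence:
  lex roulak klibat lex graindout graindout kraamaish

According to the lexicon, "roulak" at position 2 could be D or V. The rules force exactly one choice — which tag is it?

Candidates per position — 1:lex {D,V}; 2:roulak {D,V}; 3:klibat {V,D}; 4:lex {D,V}; 5:graindout {P}; 6:graindout {P}; 7:kraamaish {D}.
Position 2: the remaining choice is settled jointly with positions 1, 3, 4 — only V at position 2 is part of a tagging that satisfies every rule.
The unique satisfying tagging is: V V V V P P D.
Checking: rule 1 satisfied; rule 2 satisfied; rule 3 satisfied.

V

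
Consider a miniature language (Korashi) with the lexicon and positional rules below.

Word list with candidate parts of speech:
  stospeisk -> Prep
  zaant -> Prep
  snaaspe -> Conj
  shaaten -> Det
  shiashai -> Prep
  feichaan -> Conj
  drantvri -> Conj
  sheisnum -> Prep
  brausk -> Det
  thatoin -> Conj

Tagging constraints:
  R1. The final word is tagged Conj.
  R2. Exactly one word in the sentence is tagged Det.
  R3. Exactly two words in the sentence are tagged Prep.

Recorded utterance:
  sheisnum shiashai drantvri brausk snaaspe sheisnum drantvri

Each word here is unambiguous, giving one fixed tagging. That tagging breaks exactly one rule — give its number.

Fixed tagging: Prep Prep Conj Det Conj Prep Conj.
Rule check: R1 ✓, R2 ✓, R3 ✗.
Only rule 3 fails.

3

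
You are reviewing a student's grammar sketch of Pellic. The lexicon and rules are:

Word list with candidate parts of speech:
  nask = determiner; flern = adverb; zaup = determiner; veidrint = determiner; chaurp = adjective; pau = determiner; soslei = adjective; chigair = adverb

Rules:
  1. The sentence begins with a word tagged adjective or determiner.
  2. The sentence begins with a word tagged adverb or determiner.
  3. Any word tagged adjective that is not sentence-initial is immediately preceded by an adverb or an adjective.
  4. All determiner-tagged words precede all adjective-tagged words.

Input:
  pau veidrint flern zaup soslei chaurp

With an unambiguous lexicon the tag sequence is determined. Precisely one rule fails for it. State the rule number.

Fixed tagging: determiner determiner adverb determiner adjective adjective.
Rule check: R1 ok, R2 ok, R3 fails, R4 ok.
Only rule 3 fails.

3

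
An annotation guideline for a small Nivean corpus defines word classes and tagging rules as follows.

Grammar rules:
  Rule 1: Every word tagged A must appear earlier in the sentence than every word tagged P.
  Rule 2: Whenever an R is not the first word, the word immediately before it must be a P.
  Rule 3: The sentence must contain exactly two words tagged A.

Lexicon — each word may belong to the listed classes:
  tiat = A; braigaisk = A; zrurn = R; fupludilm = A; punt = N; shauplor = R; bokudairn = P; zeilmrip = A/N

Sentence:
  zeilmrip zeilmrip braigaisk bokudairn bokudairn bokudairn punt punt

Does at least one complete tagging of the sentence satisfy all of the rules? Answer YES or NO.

Candidates per position — 1:zeilmrip {A,N}; 2:zeilmrip {A,N}; 3:braigaisk {A}; 4:bokudairn {P}; 5:bokudairn {P}; 6:bokudairn {P}; 7:punt {N}; 8:punt {N}.
One satisfying assignment: N A A P P P N N.
Rule-by-rule: rule 1 ✓; rule 2 ✓; rule 3 ✓.

YES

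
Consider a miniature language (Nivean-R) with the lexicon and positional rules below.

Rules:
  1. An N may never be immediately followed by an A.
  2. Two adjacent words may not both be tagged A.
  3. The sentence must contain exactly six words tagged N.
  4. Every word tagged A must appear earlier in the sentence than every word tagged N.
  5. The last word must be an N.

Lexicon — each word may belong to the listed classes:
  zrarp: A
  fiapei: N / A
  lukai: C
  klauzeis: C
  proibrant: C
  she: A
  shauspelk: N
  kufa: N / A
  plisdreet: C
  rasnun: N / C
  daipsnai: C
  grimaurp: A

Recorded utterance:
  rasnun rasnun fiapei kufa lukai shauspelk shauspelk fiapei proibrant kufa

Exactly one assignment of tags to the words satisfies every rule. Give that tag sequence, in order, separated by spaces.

Candidates per position — 1:rasnun {N,C}; 2:rasnun {N,C}; 3:fiapei {N,A}; 4:kufa {N,A}; 5:lukai {C}; 6:shauspelk {N}; 7:shauspelk {N}; 8:fiapei {N,A}; 9:proibrant {C}; 10:kufa {N,A}.
Position 8: tagging it A would leave rule 1 unsatisfiable, so it must be N.
Position 10: tagging it A would leave rule 4 unsatisfiable, so it must be N.
The remaining ambiguous positions (1, 2, 3, 4) are resolved jointly — only one combination satisfies every rule.
That leaves exactly one tagging: C C N N C N N N C N.
Checking: rule 1 holds; rule 2 holds; rule 3 holds; rule 4 holds; rule 5 holds.

C C N N C N N N C N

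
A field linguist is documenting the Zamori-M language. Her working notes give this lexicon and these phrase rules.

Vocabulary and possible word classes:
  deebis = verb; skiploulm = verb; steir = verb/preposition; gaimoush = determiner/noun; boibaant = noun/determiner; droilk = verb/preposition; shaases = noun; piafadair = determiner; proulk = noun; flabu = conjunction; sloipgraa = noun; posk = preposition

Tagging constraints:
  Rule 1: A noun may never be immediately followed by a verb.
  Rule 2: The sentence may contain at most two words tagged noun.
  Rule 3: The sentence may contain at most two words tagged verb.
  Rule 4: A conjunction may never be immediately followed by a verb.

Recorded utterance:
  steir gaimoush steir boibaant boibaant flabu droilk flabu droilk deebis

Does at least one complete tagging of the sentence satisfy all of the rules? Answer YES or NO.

Candidates per position — 1:steir {verb,preposition}; 2:gaimoush {determiner,noun}; 3:steir {verb,preposition}; 4:boibaant {noun,determiner}; 5:boibaant {noun,determiner}; 6:flabu {conjunction}; 7:droilk {verb,preposition}; 8:flabu {conjunction}; 9:droilk {verb,preposition}; 10:deebis {verb}.
One satisfying assignment: preposition determiner verb determiner determiner conjunction preposition conjunction preposition verb.
Checking: rule 1 holds; rule 2 holds; rule 3 holds; rule 4 holds.

YES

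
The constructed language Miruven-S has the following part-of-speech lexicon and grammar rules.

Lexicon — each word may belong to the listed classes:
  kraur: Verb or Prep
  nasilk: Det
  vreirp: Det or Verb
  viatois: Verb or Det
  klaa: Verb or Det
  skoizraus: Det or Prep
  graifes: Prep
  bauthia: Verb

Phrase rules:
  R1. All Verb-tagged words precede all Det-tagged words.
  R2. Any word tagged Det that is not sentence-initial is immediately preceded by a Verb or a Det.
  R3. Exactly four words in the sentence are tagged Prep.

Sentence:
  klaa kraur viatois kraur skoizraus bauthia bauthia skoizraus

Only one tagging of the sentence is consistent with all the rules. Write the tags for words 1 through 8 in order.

Candidates per position — 1:klaa {Verb,Det}; 2:kraur {Verb,Prep}; 3:viatois {Verb,Det}; 4:kraur {Verb,Prep}; 5:skoizraus {Det,Prep}; 6:bauthia {Verb}; 7:bauthia {Verb}; 8:skoizraus {Det,Prep}.
Position 1: tagging it Det would leave rule 1 unsatisfiable, so it must be Verb.
Position 2: tagging it Verb would leave rule 3 unsatisfiable, so it must be Prep.
Position 3: tagging it Det would leave rule 1 unsatisfiable, so it must be Verb.
Position 4: tagging it Verb would leave rule 3 unsatisfiable, so it must be Prep.
Position 5: tagging it Det would leave rule 1 unsatisfiable, so it must be Prep.
Position 8: tagging it Det would leave rule 3 unsatisfiable, so it must be Prep.
So the tagging must be: Verb Prep Verb Prep Prep Verb Verb Prep.
Check: rule 1 holds; rule 2 holds; rule 3 holds.

Verb Prep Verb Prep Prep Verb Verb Prep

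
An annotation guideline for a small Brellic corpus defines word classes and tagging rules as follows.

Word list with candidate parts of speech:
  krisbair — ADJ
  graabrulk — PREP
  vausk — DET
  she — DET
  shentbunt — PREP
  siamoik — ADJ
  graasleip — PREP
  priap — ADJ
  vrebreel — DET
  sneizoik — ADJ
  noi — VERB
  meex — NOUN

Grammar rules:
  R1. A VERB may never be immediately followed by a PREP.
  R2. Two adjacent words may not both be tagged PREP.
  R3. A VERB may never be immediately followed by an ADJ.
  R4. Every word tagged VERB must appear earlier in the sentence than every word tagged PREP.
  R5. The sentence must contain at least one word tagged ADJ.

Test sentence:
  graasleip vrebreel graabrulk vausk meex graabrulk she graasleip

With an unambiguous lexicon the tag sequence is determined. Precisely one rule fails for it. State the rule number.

5

Fixed tagging: PREP DET PREP DET NOUN PREP DET PREP.
Rule check: R1 ✓, R2 ✓, R3 ✓, R4 ✓, R5 ✗.
Only rule 5 fails.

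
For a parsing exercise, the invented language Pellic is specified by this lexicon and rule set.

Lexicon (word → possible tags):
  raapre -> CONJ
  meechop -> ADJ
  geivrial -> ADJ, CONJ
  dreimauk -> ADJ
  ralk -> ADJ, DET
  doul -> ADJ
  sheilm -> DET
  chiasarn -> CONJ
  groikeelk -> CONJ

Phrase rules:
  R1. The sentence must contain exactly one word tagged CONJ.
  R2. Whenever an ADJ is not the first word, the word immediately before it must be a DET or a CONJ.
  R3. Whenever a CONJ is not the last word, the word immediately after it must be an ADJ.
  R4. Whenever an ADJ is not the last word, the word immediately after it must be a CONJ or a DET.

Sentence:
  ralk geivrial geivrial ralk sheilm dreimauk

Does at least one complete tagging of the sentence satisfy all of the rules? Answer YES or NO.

Candidates per position — 1:ralk {ADJ,DET}; 2:geivrial {ADJ,CONJ}; 3:geivrial {ADJ,CONJ}; 4:ralk {ADJ,DET}; 5:sheilm {DET}; 6:dreimauk {ADJ}.
One satisfying assignment: DET CONJ ADJ DET DET ADJ.
Check: rule 1 holds; rule 2 holds; rule 3 holds; rule 4 holds.

YES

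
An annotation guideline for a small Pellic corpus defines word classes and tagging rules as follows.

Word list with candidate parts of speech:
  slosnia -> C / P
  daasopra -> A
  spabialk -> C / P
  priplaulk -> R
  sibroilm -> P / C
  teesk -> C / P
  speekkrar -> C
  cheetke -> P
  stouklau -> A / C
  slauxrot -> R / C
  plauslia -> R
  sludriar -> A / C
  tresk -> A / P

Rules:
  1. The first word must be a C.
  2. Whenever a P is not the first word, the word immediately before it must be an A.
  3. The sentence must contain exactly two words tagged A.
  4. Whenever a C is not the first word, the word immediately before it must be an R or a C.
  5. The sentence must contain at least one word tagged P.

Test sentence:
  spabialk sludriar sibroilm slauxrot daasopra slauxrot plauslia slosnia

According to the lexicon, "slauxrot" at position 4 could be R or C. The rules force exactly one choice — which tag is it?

R

Candidates per position — 1:spabialk {C,P}; 2:sludriar {A,C}; 3:sibroilm {P,C}; 4:slauxrot {R,C}; 5:daasopra {A}; 6:slauxrot {R,C}; 7:plauslia {R}; 8:slosnia {C,P}.
Position 1: tagging it P would leave rule 1 unsatisfiable, so it must be C.
Position 2: tagging it C would leave rule 3 unsatisfiable, so it must be A.
Position 3: tagging it C would leave rule 4 unsatisfiable, so it must be P.
Position 4: tagging it C would leave rule 4 unsatisfiable, so it must be R.
Position 6: tagging it C would leave rule 4 unsatisfiable, so it must be R.
Position 8: tagging it P would leave rule 2 unsatisfiable, so it must be C.
The only consistent sequence is: C A P R A R R C.
Check: rule 1 holds; rule 2 holds; rule 3 holds; rule 4 holds; rule 5 holds.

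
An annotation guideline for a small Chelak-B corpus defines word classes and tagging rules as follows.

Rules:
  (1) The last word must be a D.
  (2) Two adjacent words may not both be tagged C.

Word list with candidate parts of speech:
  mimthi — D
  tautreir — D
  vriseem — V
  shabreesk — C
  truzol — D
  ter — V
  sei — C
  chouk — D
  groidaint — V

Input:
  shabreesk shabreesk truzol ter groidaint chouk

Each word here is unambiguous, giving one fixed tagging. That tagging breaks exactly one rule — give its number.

Fixed tagging: C C D V V D.
Rule check: R1 ok, R2 fails.
Only rule 2 fails.

2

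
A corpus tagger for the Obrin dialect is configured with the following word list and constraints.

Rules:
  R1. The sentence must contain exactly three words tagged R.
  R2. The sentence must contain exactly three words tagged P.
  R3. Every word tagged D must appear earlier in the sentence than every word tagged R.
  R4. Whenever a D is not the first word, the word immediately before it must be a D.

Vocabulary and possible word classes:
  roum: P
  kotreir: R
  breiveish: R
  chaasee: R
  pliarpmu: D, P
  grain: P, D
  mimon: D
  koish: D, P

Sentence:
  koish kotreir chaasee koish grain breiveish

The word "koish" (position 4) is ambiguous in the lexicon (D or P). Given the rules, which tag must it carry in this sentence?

Candidates per position — 1:koish {D,P}; 2:kotreir {R}; 3:chaasee {R}; 4:koish {D,P}; 5:grain {P,D}; 6:breiveish {R}.
At position 1, choosing D makes rule 2 impossible to satisfy; hence P.
At position 4, choosing D makes rule 2 impossible to satisfy; hence P.
At position 5, choosing D makes rule 2 impossible to satisfy; hence P.
So the tagging must be: P R R P P R.
Check: rule 1 ok; rule 2 ok; rule 3 ok; rule 4 ok.

P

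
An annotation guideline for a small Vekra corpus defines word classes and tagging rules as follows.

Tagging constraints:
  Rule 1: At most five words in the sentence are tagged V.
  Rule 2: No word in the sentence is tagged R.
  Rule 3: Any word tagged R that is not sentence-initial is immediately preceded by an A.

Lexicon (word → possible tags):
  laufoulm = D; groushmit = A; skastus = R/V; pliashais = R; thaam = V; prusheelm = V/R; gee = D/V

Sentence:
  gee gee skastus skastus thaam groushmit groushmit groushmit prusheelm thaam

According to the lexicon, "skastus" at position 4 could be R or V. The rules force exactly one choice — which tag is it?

V

Candidates per position — 1:gee {D,V}; 2:gee {D,V}; 3:skastus {R,V}; 4:skastus {R,V}; 5:thaam {V}; 6:groushmit {A}; 7:groushmit {A}; 8:groushmit {A}; 9:prusheelm {V,R}; 10:thaam {V}.
If word 3 were R, no tagging could satisfy rule 2; so word 3 is V.
If word 4 were R, no tagging could satisfy rule 2; so word 4 is V.
If word 9 were R, no tagging could satisfy rule 2; so word 9 is V.
If word 1 were V, no tagging could satisfy rule 1; so word 1 is D.
If word 2 were V, no tagging could satisfy rule 1; so word 2 is D.
The unique satisfying tagging is: D D V V V A A A V V.
Rule-by-rule: rule 1 ok; rule 2 ok; rule 3 ok.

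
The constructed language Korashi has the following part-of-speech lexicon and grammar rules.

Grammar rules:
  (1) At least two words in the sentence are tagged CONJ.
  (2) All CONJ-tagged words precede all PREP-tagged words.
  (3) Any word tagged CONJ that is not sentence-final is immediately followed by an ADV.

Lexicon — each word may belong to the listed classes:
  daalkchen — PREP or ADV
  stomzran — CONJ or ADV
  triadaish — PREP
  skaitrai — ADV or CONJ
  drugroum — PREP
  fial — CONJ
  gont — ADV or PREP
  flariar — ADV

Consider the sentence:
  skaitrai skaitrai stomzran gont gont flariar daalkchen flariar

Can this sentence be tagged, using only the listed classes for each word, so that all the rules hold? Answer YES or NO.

Candidates per position — 1:skaitrai {ADV,CONJ}; 2:skaitrai {ADV,CONJ}; 3:stomzran {CONJ,ADV}; 4:gont {ADV,PREP}; 5:gont {ADV,PREP}; 6:flariar {ADV}; 7:daalkchen {PREP,ADV}; 8:flariar {ADV}.
One satisfying assignment: CONJ ADV CONJ ADV ADV ADV ADV ADV.
Rule-by-rule: rule 1 holds; rule 2 holds; rule 3 holds.

YES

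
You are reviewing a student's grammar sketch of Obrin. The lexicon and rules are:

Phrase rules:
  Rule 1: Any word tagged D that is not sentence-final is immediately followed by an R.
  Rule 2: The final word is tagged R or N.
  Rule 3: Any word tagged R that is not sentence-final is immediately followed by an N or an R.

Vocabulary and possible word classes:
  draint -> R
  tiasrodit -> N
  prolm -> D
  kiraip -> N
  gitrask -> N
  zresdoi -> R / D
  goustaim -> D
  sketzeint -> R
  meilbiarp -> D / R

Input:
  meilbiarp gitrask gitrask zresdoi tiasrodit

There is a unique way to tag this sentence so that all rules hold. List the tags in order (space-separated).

R N N R N

Candidates per position — 1:meilbiarp {D,R}; 2:gitrask {N}; 3:gitrask {N}; 4:zresdoi {R,D}; 5:tiasrodit {N}.
If word 1 were D, no tagging could satisfy rule 1; so word 1 is R.
If word 4 were D, no tagging could satisfy rule 1; so word 4 is R.
So the tagging must be: R N N R N.
Verifying each rule — rule 1 ✓; rule 2 ✓; rule 3 ✓.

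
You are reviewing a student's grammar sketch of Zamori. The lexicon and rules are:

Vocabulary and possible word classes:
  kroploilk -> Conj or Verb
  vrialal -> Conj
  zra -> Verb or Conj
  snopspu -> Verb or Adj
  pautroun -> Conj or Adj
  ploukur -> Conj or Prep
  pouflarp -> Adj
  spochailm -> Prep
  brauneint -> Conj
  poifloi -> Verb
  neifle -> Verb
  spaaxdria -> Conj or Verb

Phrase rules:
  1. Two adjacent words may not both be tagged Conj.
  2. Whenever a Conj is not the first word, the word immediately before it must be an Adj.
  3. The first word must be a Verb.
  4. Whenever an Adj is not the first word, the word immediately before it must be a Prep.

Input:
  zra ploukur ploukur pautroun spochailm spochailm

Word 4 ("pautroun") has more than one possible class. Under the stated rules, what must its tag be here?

Adj

Candidates per position — 1:zra {Verb,Conj}; 2:ploukur {Conj,Prep}; 3:ploukur {Conj,Prep}; 4:pautroun {Conj,Adj}; 5:spochailm {Prep}; 6:spochailm {Prep}.
At position 1, choosing Conj makes rule 3 impossible to satisfy; hence Verb.
At position 2, choosing Conj makes rule 2 impossible to satisfy; hence Prep.
At position 3, choosing Conj makes rule 2 impossible to satisfy; hence Prep.
At position 4, choosing Conj makes rule 2 impossible to satisfy; hence Adj.
The only consistent sequence is: Verb Prep Prep Adj Prep Prep.
Check: rule 1 ✓; rule 2 ✓; rule 3 ✓; rule 4 ✓.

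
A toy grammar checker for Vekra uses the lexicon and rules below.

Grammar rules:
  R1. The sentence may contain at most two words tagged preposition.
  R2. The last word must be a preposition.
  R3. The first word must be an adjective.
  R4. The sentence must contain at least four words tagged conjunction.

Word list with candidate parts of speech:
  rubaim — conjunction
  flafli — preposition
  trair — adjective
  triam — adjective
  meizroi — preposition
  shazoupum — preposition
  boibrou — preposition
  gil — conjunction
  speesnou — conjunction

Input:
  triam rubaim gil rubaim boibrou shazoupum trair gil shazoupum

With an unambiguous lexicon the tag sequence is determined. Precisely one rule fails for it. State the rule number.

1

Fixed tagging: adjective conjunction conjunction conjunction preposition preposition adjective conjunction preposition.
Applying the rules: R1 fails, R2 ok, R3 ok, R4 ok.
Only rule 1 fails.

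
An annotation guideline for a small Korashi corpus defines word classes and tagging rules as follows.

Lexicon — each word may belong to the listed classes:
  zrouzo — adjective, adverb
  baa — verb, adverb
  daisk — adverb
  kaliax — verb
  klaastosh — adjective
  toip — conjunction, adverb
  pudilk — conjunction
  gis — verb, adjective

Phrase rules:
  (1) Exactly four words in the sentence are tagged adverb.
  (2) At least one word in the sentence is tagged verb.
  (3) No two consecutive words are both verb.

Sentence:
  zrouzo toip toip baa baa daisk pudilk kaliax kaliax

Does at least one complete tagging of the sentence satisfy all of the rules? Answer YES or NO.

Candidates per position — 1:zrouzo {adjective,adverb}; 2:toip {conjunction,adverb}; 3:toip {conjunction,adverb}; 4:baa {verb,adverb}; 5:baa {verb,adverb}; 6:daisk {adverb}; 7:pudilk {conjunction}; 8:kaliax {verb}; 9:kaliax {verb}.
Rule 3 cannot be satisfied by any choice of tags from the lexicon.
So there is no consistent tagging.

NO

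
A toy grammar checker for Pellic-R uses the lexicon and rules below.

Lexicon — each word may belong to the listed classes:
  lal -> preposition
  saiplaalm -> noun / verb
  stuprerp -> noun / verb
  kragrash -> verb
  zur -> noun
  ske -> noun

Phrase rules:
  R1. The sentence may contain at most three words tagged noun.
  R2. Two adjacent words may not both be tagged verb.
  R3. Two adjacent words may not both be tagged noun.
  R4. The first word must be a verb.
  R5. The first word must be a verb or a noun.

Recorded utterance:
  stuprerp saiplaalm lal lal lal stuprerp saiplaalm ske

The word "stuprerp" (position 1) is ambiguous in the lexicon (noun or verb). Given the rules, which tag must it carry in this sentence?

Candidates per position — 1:stuprerp {noun,verb}; 2:saiplaalm {noun,verb}; 3:lal {preposition}; 4:lal {preposition}; 5:lal {preposition}; 6:stuprerp {noun,verb}; 7:saiplaalm {noun,verb}; 8:ske {noun}.
At position 1, choosing noun makes rule 4 impossible to satisfy; hence verb.
At position 2, choosing verb makes rule 2 impossible to satisfy; hence noun.
At position 7, choosing noun makes rule 3 impossible to satisfy; hence verb.
At position 6, choosing verb makes rule 2 impossible to satisfy; hence noun.
The only consistent sequence is: verb noun preposition preposition preposition noun verb noun.
Checking: rule 1 satisfied; rule 2 satisfied; rule 3 satisfied; rule 4 satisfied; rule 5 satisfied.

verb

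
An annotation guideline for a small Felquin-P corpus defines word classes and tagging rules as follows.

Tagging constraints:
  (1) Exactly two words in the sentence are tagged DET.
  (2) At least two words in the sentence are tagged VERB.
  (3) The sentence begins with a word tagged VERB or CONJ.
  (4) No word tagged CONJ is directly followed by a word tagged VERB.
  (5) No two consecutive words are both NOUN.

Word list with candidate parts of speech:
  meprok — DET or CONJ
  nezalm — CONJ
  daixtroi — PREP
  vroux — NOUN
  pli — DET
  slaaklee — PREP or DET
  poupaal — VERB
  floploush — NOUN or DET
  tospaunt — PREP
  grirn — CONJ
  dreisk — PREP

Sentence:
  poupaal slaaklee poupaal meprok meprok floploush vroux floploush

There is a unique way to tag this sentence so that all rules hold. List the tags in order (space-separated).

Candidates per position — 1:poupaal {VERB}; 2:slaaklee {PREP,DET}; 3:poupaal {VERB}; 4:meprok {DET,CONJ}; 5:meprok {DET,CONJ}; 6:floploush {NOUN,DET}; 7:vroux {NOUN}; 8:floploush {NOUN,DET}.
Position 6: tagging it NOUN would leave rule 5 unsatisfiable, so it must be DET.
Position 8: tagging it NOUN would leave rule 5 unsatisfiable, so it must be DET.
Position 2: tagging it DET would leave rule 1 unsatisfiable, so it must be PREP.
Position 4: tagging it DET would leave rule 1 unsatisfiable, so it must be CONJ.
Position 5: tagging it DET would leave rule 1 unsatisfiable, so it must be CONJ.
So the tagging must be: VERB PREP VERB CONJ CONJ DET NOUN DET.
Rule-by-rule: rule 1 holds; rule 2 holds; rule 3 holds; rule 4 holds; rule 5 holds.

VERB PREP VERB CONJ CONJ DET NOUN DET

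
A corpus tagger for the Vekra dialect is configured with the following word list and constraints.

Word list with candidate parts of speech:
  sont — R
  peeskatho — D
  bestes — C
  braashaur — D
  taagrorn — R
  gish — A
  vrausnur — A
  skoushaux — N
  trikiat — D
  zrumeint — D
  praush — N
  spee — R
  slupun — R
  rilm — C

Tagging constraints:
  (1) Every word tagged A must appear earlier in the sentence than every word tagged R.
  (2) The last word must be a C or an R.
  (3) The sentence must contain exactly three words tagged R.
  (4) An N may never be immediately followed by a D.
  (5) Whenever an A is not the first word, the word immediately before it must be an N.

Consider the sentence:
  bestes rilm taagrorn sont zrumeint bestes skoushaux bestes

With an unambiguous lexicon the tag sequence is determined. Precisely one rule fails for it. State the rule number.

3

Fixed tagging: C C R R D C N C.
Checking each rule: R1 pass, R2 pass, R3 fail, R4 pass, R5 pass.
Only rule 3 fails.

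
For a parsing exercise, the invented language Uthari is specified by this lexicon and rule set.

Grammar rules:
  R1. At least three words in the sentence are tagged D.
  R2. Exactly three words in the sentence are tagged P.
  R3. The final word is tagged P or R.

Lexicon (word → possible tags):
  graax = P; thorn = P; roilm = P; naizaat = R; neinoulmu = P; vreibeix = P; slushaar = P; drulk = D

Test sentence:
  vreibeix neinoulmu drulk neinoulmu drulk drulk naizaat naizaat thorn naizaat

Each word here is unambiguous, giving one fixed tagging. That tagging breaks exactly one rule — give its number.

2

Fixed tagging: P P D P D D R R P R.
Rule check: R1 ok, R2 fails, R3 ok.
Only rule 2 fails.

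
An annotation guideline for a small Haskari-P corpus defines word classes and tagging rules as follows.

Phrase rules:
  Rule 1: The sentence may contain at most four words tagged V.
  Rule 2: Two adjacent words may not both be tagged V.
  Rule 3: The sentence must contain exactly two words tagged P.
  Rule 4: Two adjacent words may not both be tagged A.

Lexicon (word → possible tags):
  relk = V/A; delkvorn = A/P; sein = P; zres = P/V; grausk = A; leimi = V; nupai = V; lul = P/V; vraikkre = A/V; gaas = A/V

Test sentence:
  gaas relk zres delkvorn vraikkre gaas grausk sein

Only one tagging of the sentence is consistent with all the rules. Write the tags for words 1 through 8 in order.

Candidates per position — 1:gaas {A,V}; 2:relk {V,A}; 3:zres {P,V}; 4:delkvorn {A,P}; 5:vraikkre {A,V}; 6:gaas {A,V}; 7:grausk {A}; 8:sein {P}.
Word 6 cannot be A — rule 4 would then fail for every completion. It is V.
Word 5 cannot be V — rule 2 would then fail for every completion. It is A.
Word 4 cannot be A — rule 4 would then fail for every completion. It is P.
Word 3 cannot be P — rule 3 would then fail for every completion. It is V.
Word 2 cannot be V — rule 2 would then fail for every completion. It is A.
Word 1 cannot be A — rule 4 would then fail for every completion. It is V.
So the tagging must be: V A V P A V A P.
Verifying each rule — rule 1 ok; rule 2 ok; rule 3 ok; rule 4 ok.

V A V P A V A P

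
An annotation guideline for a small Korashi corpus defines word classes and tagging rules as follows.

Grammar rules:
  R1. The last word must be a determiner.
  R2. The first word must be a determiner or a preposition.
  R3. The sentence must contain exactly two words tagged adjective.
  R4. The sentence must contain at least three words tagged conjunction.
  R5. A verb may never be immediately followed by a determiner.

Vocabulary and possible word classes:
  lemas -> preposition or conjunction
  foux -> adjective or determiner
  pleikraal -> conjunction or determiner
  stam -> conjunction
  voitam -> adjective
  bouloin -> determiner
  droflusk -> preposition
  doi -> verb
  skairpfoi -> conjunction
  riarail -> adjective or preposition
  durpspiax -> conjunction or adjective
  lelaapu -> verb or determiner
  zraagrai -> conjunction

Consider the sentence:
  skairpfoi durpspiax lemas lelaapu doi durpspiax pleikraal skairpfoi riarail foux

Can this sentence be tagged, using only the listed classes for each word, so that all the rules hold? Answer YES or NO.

Candidates per position — 1:skairpfoi {conjunction}; 2:durpspiax {conjunction,adjective}; 3:lemas {preposition,conjunction}; 4:lelaapu {verb,determiner}; 5:doi {verb}; 6:durpspiax {conjunction,adjective}; 7:pleikraal {conjunction,determiner}; 8:skairpfoi {conjunction}; 9:riarail {adjective,preposition}; 10:foux {adjective,determiner}.
Rule 2 cannot be satisfied by any choice of tags from the lexicon.
So there is no consistent tagging.

NO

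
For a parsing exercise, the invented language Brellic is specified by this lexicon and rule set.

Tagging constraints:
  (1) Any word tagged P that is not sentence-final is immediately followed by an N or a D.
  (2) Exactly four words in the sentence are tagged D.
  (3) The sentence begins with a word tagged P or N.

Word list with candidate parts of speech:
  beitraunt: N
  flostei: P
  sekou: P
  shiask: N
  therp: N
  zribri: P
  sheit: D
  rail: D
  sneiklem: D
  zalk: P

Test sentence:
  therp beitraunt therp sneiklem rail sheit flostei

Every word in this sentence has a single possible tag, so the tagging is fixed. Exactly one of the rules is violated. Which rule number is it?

2

Fixed tagging: N N N D D D P.
Rule check: R1 ok, R2 fails, R3 ok.
Only rule 2 fails.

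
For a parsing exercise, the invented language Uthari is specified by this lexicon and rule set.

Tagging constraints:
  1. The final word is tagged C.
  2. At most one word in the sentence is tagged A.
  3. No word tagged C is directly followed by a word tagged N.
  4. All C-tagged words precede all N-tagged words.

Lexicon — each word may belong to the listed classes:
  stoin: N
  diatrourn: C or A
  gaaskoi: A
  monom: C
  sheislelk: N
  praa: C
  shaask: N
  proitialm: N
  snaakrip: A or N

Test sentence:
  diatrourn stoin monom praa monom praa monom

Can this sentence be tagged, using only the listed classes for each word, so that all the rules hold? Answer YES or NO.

Candidates per position — 1:diatrourn {C,A}; 2:stoin {N}; 3:monom {C}; 4:praa {C}; 5:monom {C}; 6:praa {C}; 7:monom {C}.
Rule 4 cannot be satisfied by any choice of tags from the lexicon.
So there is no consistent tagging.

NO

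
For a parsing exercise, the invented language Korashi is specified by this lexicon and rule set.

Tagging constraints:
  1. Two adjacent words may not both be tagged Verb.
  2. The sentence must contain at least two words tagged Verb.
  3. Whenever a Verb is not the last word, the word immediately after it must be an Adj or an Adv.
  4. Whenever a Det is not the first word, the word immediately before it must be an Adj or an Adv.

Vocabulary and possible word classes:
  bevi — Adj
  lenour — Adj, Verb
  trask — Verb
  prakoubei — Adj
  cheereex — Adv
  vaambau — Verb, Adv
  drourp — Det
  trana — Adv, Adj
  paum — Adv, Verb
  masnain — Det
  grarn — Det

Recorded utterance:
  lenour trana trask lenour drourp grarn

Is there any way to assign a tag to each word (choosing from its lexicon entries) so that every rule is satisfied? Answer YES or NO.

Candidates per position — 1:lenour {Adj,Verb}; 2:trana {Adv,Adj}; 3:trask {Verb}; 4:lenour {Adj,Verb}; 5:drourp {Det}; 6:grarn {Det}.
Rule 4 cannot be satisfied by any choice of tags from the lexicon.
So there is no consistent tagging.

NO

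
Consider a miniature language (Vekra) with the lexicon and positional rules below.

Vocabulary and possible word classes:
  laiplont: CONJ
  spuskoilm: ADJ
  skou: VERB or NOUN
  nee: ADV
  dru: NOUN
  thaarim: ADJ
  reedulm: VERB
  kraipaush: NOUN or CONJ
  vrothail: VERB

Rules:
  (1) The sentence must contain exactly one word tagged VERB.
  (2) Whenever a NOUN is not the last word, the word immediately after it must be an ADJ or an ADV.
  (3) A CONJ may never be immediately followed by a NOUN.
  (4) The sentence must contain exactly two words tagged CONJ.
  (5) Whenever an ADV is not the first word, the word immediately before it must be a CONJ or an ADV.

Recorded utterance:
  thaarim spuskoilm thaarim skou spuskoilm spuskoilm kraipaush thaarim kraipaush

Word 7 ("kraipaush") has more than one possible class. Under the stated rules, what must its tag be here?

CONJ

Candidates per position — 1:thaarim {ADJ}; 2:spuskoilm {ADJ}; 3:thaarim {ADJ}; 4:skou {VERB,NOUN}; 5:spuskoilm {ADJ}; 6:spuskoilm {ADJ}; 7:kraipaush {NOUN,CONJ}; 8:thaarim {ADJ}; 9:kraipaush {NOUN,CONJ}.
Word 4 cannot be NOUN — rule 1 would then fail for every completion. It is VERB.
Word 7 cannot be NOUN — rule 4 would then fail for every completion. It is CONJ.
Word 9 cannot be NOUN — rule 4 would then fail for every completion. It is CONJ.
The unique satisfying tagging is: ADJ ADJ ADJ VERB ADJ ADJ CONJ ADJ CONJ.
Verifying each rule — rule 1 satisfied; rule 2 satisfied; rule 3 satisfied; rule 4 satisfied; rule 5 satisfied.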